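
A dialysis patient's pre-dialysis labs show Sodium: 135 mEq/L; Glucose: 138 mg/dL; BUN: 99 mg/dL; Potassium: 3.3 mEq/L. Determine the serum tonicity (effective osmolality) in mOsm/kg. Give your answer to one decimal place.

277.7 mOsm/kg

Effective osmolality excludes urea (freely permeant across cell membranes):
2·Na + glucose/18
= 2·135 + 138/18
= 270 + 7.67
= 277.67 mOsm/kg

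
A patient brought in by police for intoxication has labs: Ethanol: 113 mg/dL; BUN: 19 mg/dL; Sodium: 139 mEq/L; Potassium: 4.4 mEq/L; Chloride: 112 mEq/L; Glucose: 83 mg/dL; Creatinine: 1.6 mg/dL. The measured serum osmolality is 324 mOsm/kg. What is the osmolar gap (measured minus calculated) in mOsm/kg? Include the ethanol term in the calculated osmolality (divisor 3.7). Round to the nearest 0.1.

Calculated osmolality = 2·Na + glucose/18 + BUN/2.8 + ethanol/3.7
= 2·139 + 83/18 + 19/2.8 + 113/3.7
= 278 + 4.61 + 6.79 + 30.54
= 319.94 mOsm/kg ≈ 319.9 mOsm/kg
Osmolar gap = measured − calculated = 324 − 319.9 = 4.1 mOsm/kg

4.1 mOsm/kg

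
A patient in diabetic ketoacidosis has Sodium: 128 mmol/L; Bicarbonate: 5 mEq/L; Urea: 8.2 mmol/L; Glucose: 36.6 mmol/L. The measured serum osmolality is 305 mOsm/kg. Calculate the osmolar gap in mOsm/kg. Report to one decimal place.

Calculated osmolality = 2·Na + glucose + urea
= 2·128 + 36.6 + 8.2
= 256 + 36.60 + 8.20
= 300.8 mOsm/kg ≈ 300.8 mOsm/kg
Osmolar gap = measured − calculated = 305 − 300.8 = 4.2 mOsm/kg

4.2 mOsm/kg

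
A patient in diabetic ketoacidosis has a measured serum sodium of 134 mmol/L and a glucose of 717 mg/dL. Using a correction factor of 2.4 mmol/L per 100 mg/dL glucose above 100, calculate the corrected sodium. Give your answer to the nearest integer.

Corrected Na = measured Na + 2.4 · (glucose − 100)/100
= 134 + 2.4 · (717 − 100)/100
= 134 + 14.8
= 148.8 mmol/L

149 mmol/L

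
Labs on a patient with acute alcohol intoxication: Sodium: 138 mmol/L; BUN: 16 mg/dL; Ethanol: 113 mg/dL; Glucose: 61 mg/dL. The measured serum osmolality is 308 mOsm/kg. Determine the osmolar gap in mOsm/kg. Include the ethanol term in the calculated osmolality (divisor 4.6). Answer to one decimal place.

Calculated osmolality = 2·Na + glucose/18 + BUN/2.8 + ethanol/4.6
= 2·138 + 61/18 + 16/2.8 + 113/4.6
= 276 + 3.39 + 5.71 + 24.57
= 309.67 mOsm/kg ≈ 309.7 mOsm/kg
Osmolar gap = measured − calculated = 308 − 309.7 = -1.7 mOsm/kg

-1.7 mOsm/kg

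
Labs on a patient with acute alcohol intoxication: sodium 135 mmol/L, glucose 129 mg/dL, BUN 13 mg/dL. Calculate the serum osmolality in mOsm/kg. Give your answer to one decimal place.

281.8 mOsm/kg

Calculated osmolality = 2·Na + glucose/18 + BUN/2.8
= 2·135 + 129/18 + 13/2.8
= 270 + 7.17 + 4.64
= 281.81 mOsm/kg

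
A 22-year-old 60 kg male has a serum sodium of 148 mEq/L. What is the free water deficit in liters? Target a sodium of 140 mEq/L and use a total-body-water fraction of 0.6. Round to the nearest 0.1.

TBW = 0.6 · 60 = 36 L
Free water deficit = TBW · (Na/140 − 1)
= 36 · (148/140 − 1)
= 36 · 0.0571
= 2.06 L

2.1 L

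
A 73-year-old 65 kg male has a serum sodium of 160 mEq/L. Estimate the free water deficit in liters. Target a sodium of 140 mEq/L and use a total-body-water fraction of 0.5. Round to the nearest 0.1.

TBW = 0.5 · 65 = 32.5 L
Free water deficit = TBW · (Na/140 − 1)
= 32.5 · (160/140 − 1)
= 32.5 · 0.1429
= 4.64 L

4.6 L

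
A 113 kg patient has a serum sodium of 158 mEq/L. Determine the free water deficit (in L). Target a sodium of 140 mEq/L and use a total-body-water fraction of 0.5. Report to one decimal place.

TBW = 0.5 · 113 = 56.5 L
Free water deficit = TBW · (Na/140 − 1)
= 56.5 · (158/140 − 1)
= 56.5 · 0.1286
= 7.27 L

7.3 L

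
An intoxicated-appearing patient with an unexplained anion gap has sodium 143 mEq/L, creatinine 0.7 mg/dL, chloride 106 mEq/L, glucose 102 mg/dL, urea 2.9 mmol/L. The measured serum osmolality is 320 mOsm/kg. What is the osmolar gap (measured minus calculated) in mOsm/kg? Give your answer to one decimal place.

Calculated osmolality = 2·Na + glucose/18 + urea
= 2·143 + 102/18 + 2.9
= 286 + 5.67 + 2.90
= 294.57 mOsm/kg ≈ 294.6 mOsm/kg
Osmolar gap = measured − calculated = 320 − 294.6 = 25.4 mOsm/kg

25.4 mOsm/kg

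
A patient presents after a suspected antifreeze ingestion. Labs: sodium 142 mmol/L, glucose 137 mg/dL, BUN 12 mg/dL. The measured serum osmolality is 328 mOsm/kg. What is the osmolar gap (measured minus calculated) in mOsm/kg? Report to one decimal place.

32.1 mOsm/kg

Calculated osmolality = 2·Na + glucose/18 + BUN/2.8
= 2·142 + 137/18 + 12/2.8
= 284 + 7.61 + 4.29
= 295.9 mOsm/kg ≈ 295.9 mOsm/kg
Osmolar gap = measured − calculated = 328 − 295.9 = 32.1 mOsm/kg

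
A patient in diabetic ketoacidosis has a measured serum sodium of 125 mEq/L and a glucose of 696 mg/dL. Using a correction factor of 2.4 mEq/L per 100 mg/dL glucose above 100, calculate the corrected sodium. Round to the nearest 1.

139 mEq/L

Corrected Na = measured Na + 2.4 · (glucose − 100)/100
= 125 + 2.4 · (696 − 100)/100
= 125 + 14.3
= 139.3 mEq/L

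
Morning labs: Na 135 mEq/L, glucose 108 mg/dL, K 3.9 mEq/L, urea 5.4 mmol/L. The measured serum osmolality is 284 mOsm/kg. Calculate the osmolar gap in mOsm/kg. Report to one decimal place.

2.6 mOsm/kg

Calculated osmolality = 2·Na + glucose/18 + urea
= 2·135 + 108/18 + 5.4
= 270 + 6 + 5.40
= 281.4 mOsm/kg ≈ 281.4 mOsm/kg
Osmolar gap = measured − calculated = 284 − 281.4 = 2.6 mOsm/kg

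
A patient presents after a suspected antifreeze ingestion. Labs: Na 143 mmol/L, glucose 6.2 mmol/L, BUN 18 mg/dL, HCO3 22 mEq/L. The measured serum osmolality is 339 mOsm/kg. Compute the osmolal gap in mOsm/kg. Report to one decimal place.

40.4 mOsm/kg

Calculated osmolality = 2·Na + glucose + BUN/2.8
= 2·143 + 6.2 + 18/2.8
= 286 + 6.20 + 6.43
= 298.63 mOsm/kg ≈ 298.6 mOsm/kg
Osmolar gap = measured − calculated = 339 − 298.6 = 40.4 mOsm/kg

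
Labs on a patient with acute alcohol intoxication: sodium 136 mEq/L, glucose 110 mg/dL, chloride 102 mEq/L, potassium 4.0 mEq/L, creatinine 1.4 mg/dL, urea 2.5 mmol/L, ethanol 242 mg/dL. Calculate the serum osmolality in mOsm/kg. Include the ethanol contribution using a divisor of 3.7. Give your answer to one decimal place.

346.0 mOsm/kg

Calculated osmolality = 2·Na + glucose/18 + urea + ethanol/3.7
= 2·136 + 110/18 + 2.5 + 242/3.7
= 272 + 6.11 + 2.50 + 65.41
= 346.02 mOsm/kg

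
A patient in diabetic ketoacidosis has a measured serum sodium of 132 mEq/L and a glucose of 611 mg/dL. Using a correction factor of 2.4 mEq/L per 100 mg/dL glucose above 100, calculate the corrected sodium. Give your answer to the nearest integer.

144 mEq/L

Corrected Na = measured Na + 2.4 · (glucose − 100)/100
= 132 + 2.4 · (611 − 100)/100
= 132 + 12.3
= 144.3 mEq/L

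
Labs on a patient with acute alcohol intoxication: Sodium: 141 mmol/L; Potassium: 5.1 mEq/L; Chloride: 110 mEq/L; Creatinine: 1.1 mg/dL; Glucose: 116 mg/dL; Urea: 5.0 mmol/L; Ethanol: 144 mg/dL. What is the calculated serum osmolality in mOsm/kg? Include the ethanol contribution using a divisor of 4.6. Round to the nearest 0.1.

324.7 mOsm/kg

Calculated osmolality = 2·Na + glucose/18 + urea + ethanol/4.6
= 2·141 + 116/18 + 5 + 144/4.6
= 282 + 6.44 + 5 + 31.30
= 324.74 mOsm/kg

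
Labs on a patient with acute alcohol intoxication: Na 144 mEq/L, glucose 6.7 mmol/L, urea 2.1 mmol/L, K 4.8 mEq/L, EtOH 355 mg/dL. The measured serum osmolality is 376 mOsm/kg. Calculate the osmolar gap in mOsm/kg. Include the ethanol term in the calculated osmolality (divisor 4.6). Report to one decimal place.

Calculated osmolality = 2·Na + glucose + urea + ethanol/4.6
= 2·144 + 6.7 + 2.1 + 355/4.6
= 288 + 6.70 + 2.10 + 77.17
= 373.97 mOsm/kg ≈ 374.0 mOsm/kg
Osmolar gap = measured − calculated = 376 − 374.0 = 2.0 mOsm/kg

2.0 mOsm/kg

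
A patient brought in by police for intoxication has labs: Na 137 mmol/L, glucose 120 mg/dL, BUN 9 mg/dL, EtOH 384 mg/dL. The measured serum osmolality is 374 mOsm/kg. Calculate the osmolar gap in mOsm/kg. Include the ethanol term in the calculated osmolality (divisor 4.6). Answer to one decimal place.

Calculated osmolality = 2·Na + glucose/18 + BUN/2.8 + ethanol/4.6
= 2·137 + 120/18 + 9/2.8 + 384/4.6
= 274 + 6.67 + 3.21 + 83.48
= 367.36 mOsm/kg ≈ 367.4 mOsm/kg
Osmolar gap = measured − calculated = 374 − 367.4 = 6.6 mOsm/kg

6.6 mOsm/kg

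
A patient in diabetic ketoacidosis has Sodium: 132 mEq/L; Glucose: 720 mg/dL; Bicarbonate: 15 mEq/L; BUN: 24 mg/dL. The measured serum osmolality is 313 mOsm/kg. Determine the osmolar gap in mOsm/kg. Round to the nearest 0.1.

Calculated osmolality = 2·Na + glucose/18 + BUN/2.8
= 2·132 + 720/18 + 24/2.8
= 264 + 40 + 8.57
= 312.57 mOsm/kg ≈ 312.6 mOsm/kg
Osmolar gap = measured − calculated = 313 − 312.6 = 0.4 mOsm/kg

0.4 mOsm/kg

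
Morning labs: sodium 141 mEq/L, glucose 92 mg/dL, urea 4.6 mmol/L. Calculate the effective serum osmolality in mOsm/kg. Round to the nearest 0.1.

Effective osmolality excludes urea (freely permeant across cell membranes):
2·Na + glucose/18
= 2·141 + 92/18
= 282 + 5.11
= 287.11 mOsm/kg

287.1 mOsm/kg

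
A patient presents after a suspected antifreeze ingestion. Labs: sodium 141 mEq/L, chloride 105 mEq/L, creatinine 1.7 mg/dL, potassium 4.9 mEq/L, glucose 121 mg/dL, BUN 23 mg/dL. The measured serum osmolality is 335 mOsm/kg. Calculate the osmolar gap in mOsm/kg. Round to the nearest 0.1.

Calculated osmolality = 2·Na + glucose/18 + BUN/2.8
= 2·141 + 121/18 + 23/2.8
= 282 + 6.72 + 8.21
= 296.93 mOsm/kg ≈ 296.9 mOsm/kg
Osmolar gap = measured − calculated = 335 − 296.9 = 38.1 mOsm/kg

38.1 mOsm/kg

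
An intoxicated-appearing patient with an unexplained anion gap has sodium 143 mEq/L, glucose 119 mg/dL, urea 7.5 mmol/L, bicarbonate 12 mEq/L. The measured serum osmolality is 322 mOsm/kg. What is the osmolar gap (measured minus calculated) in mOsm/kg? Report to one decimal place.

Calculated osmolality = 2·Na + glucose/18 + urea
= 2·143 + 119/18 + 7.5
= 286 + 6.61 + 7.50
= 300.11 mOsm/kg ≈ 300.1 mOsm/kg
Osmolar gap = measured − calculated = 322 − 300.1 = 21.9 mOsm/kg

21.9 mOsm/kg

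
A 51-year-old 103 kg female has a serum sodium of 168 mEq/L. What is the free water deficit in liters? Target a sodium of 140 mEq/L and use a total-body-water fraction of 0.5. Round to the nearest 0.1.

10.3 L

TBW = 0.5 · 103 = 51.5 L
Free water deficit = TBW · (Na/140 − 1)
= 51.5 · (168/140 − 1)
= 51.5 · 0.2
= 10.3 L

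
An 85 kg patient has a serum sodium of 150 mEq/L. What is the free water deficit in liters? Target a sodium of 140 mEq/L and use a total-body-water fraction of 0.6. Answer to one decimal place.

TBW = 0.6 · 85 = 51 L
Free water deficit = TBW · (Na/140 − 1)
= 51 · (150/140 − 1)
= 51 · 0.0714
= 3.64 L

3.6 L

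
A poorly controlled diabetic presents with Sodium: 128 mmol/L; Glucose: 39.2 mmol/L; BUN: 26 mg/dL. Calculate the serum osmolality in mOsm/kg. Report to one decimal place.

304.5 mOsm/kg

Calculated osmolality = 2·Na + glucose + BUN/2.8
= 2·128 + 39.2 + 26/2.8
= 256 + 39.20 + 9.29
= 304.49 mOsm/kg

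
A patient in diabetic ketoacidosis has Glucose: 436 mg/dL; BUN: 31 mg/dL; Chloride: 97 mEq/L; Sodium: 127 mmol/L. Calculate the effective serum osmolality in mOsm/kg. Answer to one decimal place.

278.2 mOsm/kg

Effective osmolality excludes urea (freely permeant across cell membranes):
2·Na + glucose/18
= 2·127 + 436/18
= 254 + 24.22
= 278.22 mOsm/kg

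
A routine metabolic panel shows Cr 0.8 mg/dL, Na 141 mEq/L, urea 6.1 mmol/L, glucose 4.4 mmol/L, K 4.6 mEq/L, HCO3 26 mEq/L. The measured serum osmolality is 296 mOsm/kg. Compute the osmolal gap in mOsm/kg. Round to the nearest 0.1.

3.5 mOsm/kg

Calculated osmolality = 2·Na + glucose + urea
= 2·141 + 4.4 + 6.1
= 282 + 4.40 + 6.10
= 292.5 mOsm/kg ≈ 292.5 mOsm/kg
Osmolar gap = measured − calculated = 296 − 292.5 = 3.5 mOsm/kg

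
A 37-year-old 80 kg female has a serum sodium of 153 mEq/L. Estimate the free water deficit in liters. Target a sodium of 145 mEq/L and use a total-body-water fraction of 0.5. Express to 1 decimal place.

TBW = 0.5 · 80 = 40 L
Free water deficit = TBW · (Na/145 − 1)
= 40 · (153/145 − 1)
= 40 · 0.0552
= 2.21 L

2.2 L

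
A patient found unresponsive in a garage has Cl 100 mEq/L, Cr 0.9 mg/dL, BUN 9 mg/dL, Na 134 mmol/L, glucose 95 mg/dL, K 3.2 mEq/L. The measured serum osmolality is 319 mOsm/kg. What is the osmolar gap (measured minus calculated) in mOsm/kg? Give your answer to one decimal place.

Calculated osmolality = 2·Na + glucose/18 + BUN/2.8
= 2·134 + 95/18 + 9/2.8
= 268 + 5.28 + 3.21
= 276.49 mOsm/kg ≈ 276.5 mOsm/kg
Osmolar gap = measured − calculated = 319 − 276.5 = 42.5 mOsm/kg

42.5 mOsm/kg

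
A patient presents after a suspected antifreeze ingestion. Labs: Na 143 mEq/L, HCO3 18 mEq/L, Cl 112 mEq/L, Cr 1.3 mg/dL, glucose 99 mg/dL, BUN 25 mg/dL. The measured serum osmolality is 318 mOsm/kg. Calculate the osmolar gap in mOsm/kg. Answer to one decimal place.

Calculated osmolality = 2·Na + glucose/18 + BUN/2.8
= 2·143 + 99/18 + 25/2.8
= 286 + 5.50 + 8.93
= 300.43 mOsm/kg ≈ 300.4 mOsm/kg
Osmolar gap = measured − calculated = 318 − 300.4 = 17.6 mOsm/kg

17.6 mOsm/kg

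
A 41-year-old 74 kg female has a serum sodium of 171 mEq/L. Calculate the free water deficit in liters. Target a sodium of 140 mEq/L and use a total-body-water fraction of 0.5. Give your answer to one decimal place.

8.2 L

TBW = 0.5 · 74 = 37 L
Free water deficit = TBW · (Na/140 − 1)
= 37 · (171/140 − 1)
= 37 · 0.2214
= 8.19 L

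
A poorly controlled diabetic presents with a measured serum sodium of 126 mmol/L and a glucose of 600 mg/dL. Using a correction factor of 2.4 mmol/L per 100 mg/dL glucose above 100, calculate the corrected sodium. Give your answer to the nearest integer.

138 mmol/L

Corrected Na = measured Na + 2.4 · (glucose − 100)/100
= 126 + 2.4 · (600 − 100)/100
= 126 + 12
= 138 mmol/L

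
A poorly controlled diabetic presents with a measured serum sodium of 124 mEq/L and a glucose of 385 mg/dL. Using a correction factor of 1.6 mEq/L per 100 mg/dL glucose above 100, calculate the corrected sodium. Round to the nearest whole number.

Corrected Na = measured Na + 1.6 · (glucose − 100)/100
= 124 + 1.6 · (385 − 100)/100
= 124 + 4.6
= 128.6 mEq/L

129 mEq/L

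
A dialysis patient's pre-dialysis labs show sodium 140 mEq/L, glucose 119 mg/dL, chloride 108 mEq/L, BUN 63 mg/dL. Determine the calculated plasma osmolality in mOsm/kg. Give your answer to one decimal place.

309.1 mOsm/kg

Calculated osmolality = 2·Na + glucose/18 + BUN/2.8
= 2·140 + 119/18 + 63/2.8
= 280 + 6.61 + 22.50
= 309.11 mOsm/kg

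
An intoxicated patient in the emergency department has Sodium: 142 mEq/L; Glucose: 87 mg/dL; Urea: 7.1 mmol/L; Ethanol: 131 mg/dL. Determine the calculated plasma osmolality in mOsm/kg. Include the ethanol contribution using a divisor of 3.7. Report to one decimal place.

Calculated osmolality = 2·Na + glucose/18 + urea + ethanol/3.7
= 2·142 + 87/18 + 7.1 + 131/3.7
= 284 + 4.83 + 7.10 + 35.41
= 331.34 mOsm/kg

331.3 mOsm/kg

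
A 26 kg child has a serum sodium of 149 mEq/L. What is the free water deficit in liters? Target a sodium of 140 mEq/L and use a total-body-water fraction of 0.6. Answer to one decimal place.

1.0 L

TBW = 0.6 · 26 = 15.6 L
Free water deficit = TBW · (Na/140 − 1)
= 15.6 · (149/140 − 1)
= 15.6 · 0.0643
= 1 L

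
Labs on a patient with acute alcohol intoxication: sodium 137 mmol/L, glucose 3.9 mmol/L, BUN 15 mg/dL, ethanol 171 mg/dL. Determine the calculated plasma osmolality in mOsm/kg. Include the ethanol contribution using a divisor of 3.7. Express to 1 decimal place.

329.5 mOsm/kg

Calculated osmolality = 2·Na + glucose + BUN/2.8 + ethanol/3.7
= 2·137 + 3.9 + 15/2.8 + 171/3.7
= 274 + 3.90 + 5.36 + 46.22
= 329.48 mOsm/kg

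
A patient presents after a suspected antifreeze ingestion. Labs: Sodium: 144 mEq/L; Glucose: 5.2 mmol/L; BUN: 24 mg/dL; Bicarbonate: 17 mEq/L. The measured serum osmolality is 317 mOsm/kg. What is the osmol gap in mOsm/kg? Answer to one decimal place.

Calculated osmolality = 2·Na + glucose + BUN/2.8
= 2·144 + 5.2 + 24/2.8
= 288 + 5.20 + 8.57
= 301.77 mOsm/kg ≈ 301.8 mOsm/kg
Osmolar gap = measured − calculated = 317 − 301.8 = 15.2 mOsm/kg

15.2 mOsm/kg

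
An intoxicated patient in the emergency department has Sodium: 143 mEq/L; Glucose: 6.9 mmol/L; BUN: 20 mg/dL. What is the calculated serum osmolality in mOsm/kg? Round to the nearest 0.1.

300.0 mOsm/kg

Calculated osmolality = 2·Na + glucose + BUN/2.8
= 2·143 + 6.9 + 20/2.8
= 286 + 6.90 + 7.14
= 300.04 mOsm/kg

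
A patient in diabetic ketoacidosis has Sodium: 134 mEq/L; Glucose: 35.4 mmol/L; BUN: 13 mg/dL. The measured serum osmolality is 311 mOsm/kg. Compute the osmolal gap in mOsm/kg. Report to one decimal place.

3.0 mOsm/kg

Calculated osmolality = 2·Na + glucose + BUN/2.8
= 2·134 + 35.4 + 13/2.8
= 268 + 35.40 + 4.64
= 308.04 mOsm/kg ≈ 308.0 mOsm/kg
Osmolar gap = measured − calculated = 311 − 308.0 = 3.0 mOsm/kg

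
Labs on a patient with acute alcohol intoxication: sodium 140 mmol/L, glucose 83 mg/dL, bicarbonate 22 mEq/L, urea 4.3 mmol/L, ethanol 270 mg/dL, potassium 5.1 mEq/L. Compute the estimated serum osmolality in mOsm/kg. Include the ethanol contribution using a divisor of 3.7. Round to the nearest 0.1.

Calculated osmolality = 2·Na + glucose/18 + urea + ethanol/3.7
= 2·140 + 83/18 + 4.3 + 270/3.7
= 280 + 4.61 + 4.30 + 72.97
= 361.88 mOsm/kg

361.9 mOsm/kg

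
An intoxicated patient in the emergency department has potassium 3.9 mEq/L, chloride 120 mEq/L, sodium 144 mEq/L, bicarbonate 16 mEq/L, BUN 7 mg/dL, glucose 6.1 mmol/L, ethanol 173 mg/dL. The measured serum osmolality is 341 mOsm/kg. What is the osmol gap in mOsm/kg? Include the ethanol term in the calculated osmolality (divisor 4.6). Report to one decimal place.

6.8 mOsm/kg

Calculated osmolality = 2·Na + glucose + BUN/2.8 + ethanol/4.6
= 2·144 + 6.1 + 7/2.8 + 173/4.6
= 288 + 6.10 + 2.50 + 37.61
= 334.21 mOsm/kg ≈ 334.2 mOsm/kg
Osmolar gap = measured − calculated = 341 − 334.2 = 6.8 mOsm/kg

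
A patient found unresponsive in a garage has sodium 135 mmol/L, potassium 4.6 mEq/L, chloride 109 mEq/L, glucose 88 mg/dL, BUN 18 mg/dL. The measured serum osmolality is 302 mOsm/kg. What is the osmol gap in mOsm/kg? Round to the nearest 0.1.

20.7 mOsm/kg

Calculated osmolality = 2·Na + glucose/18 + BUN/2.8
= 2·135 + 88/18 + 18/2.8
= 270 + 4.89 + 6.43
= 281.32 mOsm/kg ≈ 281.3 mOsm/kg
Osmolar gap = measured − calculated = 302 − 281.3 = 20.7 mOsm/kg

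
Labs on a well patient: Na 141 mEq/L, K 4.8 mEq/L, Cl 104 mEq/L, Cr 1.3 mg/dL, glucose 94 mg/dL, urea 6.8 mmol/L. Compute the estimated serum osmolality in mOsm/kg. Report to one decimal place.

294.0 mOsm/kg

Calculated osmolality = 2·Na + glucose/18 + urea
= 2·141 + 94/18 + 6.8
= 282 + 5.22 + 6.80
= 294.02 mOsm/kg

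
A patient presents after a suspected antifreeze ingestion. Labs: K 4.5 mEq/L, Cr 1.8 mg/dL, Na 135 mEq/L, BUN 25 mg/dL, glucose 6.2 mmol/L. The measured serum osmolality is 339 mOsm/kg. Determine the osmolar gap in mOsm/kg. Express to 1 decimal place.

53.9 mOsm/kg

Calculated osmolality = 2·Na + glucose + BUN/2.8
= 2·135 + 6.2 + 25/2.8
= 270 + 6.20 + 8.93
= 285.13 mOsm/kg ≈ 285.1 mOsm/kg
Osmolar gap = measured − calculated = 339 − 285.1 = 53.9 mOsm/kg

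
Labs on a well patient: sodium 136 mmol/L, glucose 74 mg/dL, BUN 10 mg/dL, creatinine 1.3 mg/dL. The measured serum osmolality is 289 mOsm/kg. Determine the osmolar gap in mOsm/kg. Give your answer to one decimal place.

Calculated osmolality = 2·Na + glucose/18 + BUN/2.8
= 2·136 + 74/18 + 10/2.8
= 272 + 4.11 + 3.57
= 279.68 mOsm/kg ≈ 279.7 mOsm/kg
Osmolar gap = measured − calculated = 289 − 279.7 = 9.3 mOsm/kg

9.3 mOsm/kg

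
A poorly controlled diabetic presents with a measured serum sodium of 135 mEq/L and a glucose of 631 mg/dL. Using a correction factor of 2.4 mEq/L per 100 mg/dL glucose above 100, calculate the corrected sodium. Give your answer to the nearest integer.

Corrected Na = measured Na + 2.4 · (glucose − 100)/100
= 135 + 2.4 · (631 − 100)/100
= 135 + 12.7
= 147.7 mEq/L

148 mEq/L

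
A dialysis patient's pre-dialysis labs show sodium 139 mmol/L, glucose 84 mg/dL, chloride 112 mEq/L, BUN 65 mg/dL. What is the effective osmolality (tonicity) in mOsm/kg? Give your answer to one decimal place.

Effective osmolality excludes urea (freely permeant across cell membranes):
2·Na + glucose/18
= 2·139 + 84/18
= 278 + 4.67
= 282.67 mOsm/kg

282.7 mOsm/kg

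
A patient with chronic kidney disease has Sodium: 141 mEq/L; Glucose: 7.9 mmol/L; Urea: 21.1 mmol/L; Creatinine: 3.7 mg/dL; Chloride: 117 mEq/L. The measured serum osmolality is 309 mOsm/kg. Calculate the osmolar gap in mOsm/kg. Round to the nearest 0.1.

Calculated osmolality = 2·Na + glucose + urea
= 2·141 + 7.9 + 21.1
= 282 + 7.90 + 21.10
= 311 mOsm/kg ≈ 311.0 mOsm/kg
Osmolar gap = measured − calculated = 309 − 311.0 = -2.0 mOsm/kg

-2.0 mOsm/kg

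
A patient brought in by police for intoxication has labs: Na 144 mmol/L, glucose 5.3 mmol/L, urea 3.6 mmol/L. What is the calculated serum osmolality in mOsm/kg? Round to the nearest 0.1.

Calculated osmolality = 2·Na + glucose + urea
= 2·144 + 5.3 + 3.6
= 288 + 5.30 + 3.60
= 296.9 mOsm/kg

296.9 mOsm/kg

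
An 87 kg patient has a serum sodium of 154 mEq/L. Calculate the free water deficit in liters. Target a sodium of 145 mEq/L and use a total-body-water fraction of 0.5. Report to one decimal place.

TBW = 0.5 · 87 = 43.5 L
Free water deficit = TBW · (Na/145 − 1)
= 43.5 · (154/145 − 1)
= 43.5 · 0.0621
= 2.7 L

2.7 L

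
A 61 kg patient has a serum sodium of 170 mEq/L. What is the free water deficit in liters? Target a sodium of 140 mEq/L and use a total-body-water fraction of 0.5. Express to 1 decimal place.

6.5 L

TBW = 0.5 · 61 = 30.5 L
Free water deficit = TBW · (Na/140 − 1)
= 30.5 · (170/140 − 1)
= 30.5 · 0.2143
= 6.54 L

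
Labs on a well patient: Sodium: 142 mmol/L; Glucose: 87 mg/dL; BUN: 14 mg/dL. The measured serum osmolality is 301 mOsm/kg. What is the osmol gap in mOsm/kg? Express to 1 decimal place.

7.2 mOsm/kg

Calculated osmolality = 2·Na + glucose/18 + BUN/2.8
= 2·142 + 87/18 + 14/2.8
= 284 + 4.83 + 5
= 293.83 mOsm/kg ≈ 293.8 mOsm/kg
Osmolar gap = measured − calculated = 301 − 293.8 = 7.2 mOsm/kg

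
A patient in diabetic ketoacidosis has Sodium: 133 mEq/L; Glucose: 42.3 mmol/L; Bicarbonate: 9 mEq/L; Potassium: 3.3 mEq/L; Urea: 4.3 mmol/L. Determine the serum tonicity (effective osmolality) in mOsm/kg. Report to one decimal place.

308.3 mOsm/kg

Effective osmolality excludes urea (freely permeant across cell membranes):
2·Na + glucose
= 2·133 + 42.3
= 266 + 42.3
= 308.3 mOsm/kg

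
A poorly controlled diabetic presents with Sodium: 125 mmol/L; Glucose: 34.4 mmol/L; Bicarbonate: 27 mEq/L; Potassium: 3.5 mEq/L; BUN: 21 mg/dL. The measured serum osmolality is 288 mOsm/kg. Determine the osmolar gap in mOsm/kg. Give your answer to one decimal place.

-3.9 mOsm/kg

Calculated osmolality = 2·Na + glucose + BUN/2.8
= 2·125 + 34.4 + 21/2.8
= 250 + 34.40 + 7.50
= 291.9 mOsm/kg ≈ 291.9 mOsm/kg
Osmolar gap = measured − calculated = 288 − 291.9 = -3.9 mOsm/kg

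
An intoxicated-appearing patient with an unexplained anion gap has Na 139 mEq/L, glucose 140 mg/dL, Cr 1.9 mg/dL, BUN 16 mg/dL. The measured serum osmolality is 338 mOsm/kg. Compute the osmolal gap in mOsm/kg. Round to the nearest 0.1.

46.5 mOsm/kg

Calculated osmolality = 2·Na + glucose/18 + BUN/2.8
= 2·139 + 140/18 + 16/2.8
= 278 + 7.78 + 5.71
= 291.49 mOsm/kg ≈ 291.5 mOsm/kg
Osmolar gap = measured − calculated = 338 − 291.5 = 46.5 mOsm/kg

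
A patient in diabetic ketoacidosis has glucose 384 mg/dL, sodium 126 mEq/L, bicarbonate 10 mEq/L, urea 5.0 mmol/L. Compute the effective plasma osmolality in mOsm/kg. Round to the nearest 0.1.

Effective osmolality excludes urea (freely permeant across cell membranes):
2·Na + glucose/18
= 2·126 + 384/18
= 252 + 21.33
= 273.33 mOsm/kg

273.3 mOsm/kg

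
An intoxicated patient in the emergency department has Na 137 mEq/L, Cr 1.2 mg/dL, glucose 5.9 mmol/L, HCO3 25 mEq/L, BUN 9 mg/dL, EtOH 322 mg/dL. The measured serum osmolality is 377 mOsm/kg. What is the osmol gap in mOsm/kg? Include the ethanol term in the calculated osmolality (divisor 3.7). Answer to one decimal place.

6.9 mOsm/kg

Calculated osmolality = 2·Na + glucose + BUN/2.8 + ethanol/3.7
= 2·137 + 5.9 + 9/2.8 + 322/3.7
= 274 + 5.90 + 3.21 + 87.03
= 370.14 mOsm/kg ≈ 370.1 mOsm/kg
Osmolar gap = measured − calculated = 377 − 370.1 = 6.9 mOsm/kg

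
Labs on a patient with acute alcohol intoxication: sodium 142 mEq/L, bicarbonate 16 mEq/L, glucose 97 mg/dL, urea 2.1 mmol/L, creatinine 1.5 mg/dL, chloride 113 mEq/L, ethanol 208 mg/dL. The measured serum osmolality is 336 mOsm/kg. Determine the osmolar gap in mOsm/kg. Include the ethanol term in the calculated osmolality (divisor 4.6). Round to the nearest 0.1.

-0.7 mOsm/kg

Calculated osmolality = 2·Na + glucose/18 + urea + ethanol/4.6
= 2·142 + 97/18 + 2.1 + 208/4.6
= 284 + 5.39 + 2.10 + 45.22
= 336.71 mOsm/kg ≈ 336.7 mOsm/kg
Osmolar gap = measured − calculated = 336 − 336.7 = -0.7 mOsm/kg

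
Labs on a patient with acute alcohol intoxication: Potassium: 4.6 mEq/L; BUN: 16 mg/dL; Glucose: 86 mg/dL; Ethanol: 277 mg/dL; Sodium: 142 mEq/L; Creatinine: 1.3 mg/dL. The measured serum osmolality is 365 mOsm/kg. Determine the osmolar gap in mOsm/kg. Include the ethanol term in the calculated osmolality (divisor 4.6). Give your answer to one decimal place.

Calculated osmolality = 2·Na + glucose/18 + BUN/2.8 + ethanol/4.6
= 2·142 + 86/18 + 16/2.8 + 277/4.6
= 284 + 4.78 + 5.71 + 60.22
= 354.71 mOsm/kg ≈ 354.7 mOsm/kg
Osmolar gap = measured − calculated = 365 − 354.7 = 10.3 mOsm/kg

10.3 mOsm/kg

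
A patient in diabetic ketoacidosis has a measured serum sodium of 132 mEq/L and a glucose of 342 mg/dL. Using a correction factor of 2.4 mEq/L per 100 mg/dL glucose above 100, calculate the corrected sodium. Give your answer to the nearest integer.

138 mEq/L

Corrected Na = measured Na + 2.4 · (glucose − 100)/100
= 132 + 2.4 · (342 − 100)/100
= 132 + 5.8
= 137.8 mEq/L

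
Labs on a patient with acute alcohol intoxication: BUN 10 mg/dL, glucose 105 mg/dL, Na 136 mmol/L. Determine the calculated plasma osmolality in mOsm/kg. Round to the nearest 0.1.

281.4 mOsm/kg

Calculated osmolality = 2·Na + glucose/18 + BUN/2.8
= 2·136 + 105/18 + 10/2.8
= 272 + 5.83 + 3.57
= 281.4 mOsm/kg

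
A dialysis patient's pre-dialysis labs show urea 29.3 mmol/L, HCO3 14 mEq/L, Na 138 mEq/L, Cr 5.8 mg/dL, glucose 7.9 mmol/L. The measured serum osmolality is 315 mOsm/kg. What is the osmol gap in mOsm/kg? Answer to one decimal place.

1.8 mOsm/kg

Calculated osmolality = 2·Na + glucose + urea
= 2·138 + 7.9 + 29.3
= 276 + 7.90 + 29.30
= 313.2 mOsm/kg ≈ 313.2 mOsm/kg
Osmolar gap = measured − calculated = 315 − 313.2 = 1.8 mOsm/kg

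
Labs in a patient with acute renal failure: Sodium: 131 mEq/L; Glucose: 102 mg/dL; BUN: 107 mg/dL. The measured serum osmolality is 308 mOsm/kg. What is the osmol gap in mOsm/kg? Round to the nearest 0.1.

Calculated osmolality = 2·Na + glucose/18 + BUN/2.8
= 2·131 + 102/18 + 107/2.8
= 262 + 5.67 + 38.21
= 305.88 mOsm/kg ≈ 305.9 mOsm/kg
Osmolar gap = measured − calculated = 308 − 305.9 = 2.1 mOsm/kg

2.1 mOsm/kg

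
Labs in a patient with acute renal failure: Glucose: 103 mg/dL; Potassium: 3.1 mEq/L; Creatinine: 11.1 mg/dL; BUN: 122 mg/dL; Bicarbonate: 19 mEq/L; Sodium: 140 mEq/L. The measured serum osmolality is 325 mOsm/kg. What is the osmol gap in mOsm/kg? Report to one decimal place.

Calculated osmolality = 2·Na + glucose/18 + BUN/2.8
= 2·140 + 103/18 + 122/2.8
= 280 + 5.72 + 43.57
= 329.29 mOsm/kg ≈ 329.3 mOsm/kg
Osmolar gap = measured − calculated = 325 − 329.3 = -4.3 mOsm/kg

-4.3 mOsm/kg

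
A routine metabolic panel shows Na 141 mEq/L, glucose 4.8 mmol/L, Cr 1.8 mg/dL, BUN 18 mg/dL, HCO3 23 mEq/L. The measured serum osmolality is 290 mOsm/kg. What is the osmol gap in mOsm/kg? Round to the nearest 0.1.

Calculated osmolality = 2·Na + glucose + BUN/2.8
= 2·141 + 4.8 + 18/2.8
= 282 + 4.80 + 6.43
= 293.23 mOsm/kg ≈ 293.2 mOsm/kg
Osmolar gap = measured − calculated = 290 − 293.2 = -3.2 mOsm/kg

-3.2 mOsm/kg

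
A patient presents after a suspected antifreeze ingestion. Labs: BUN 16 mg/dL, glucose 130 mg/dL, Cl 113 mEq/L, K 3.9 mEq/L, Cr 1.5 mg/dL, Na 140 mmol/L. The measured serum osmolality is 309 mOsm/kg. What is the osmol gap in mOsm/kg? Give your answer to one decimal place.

Calculated osmolality = 2·Na + glucose/18 + BUN/2.8
= 2·140 + 130/18 + 16/2.8
= 280 + 7.22 + 5.71
= 292.93 mOsm/kg ≈ 292.9 mOsm/kg
Osmolar gap = measured − calculated = 309 − 292.9 = 16.1 mOsm/kg

16.1 mOsm/kg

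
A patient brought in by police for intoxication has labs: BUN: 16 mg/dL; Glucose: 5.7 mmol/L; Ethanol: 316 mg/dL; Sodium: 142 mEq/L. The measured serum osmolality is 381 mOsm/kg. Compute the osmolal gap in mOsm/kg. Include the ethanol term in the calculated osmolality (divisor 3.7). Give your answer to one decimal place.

Calculated osmolality = 2·Na + glucose + BUN/2.8 + ethanol/3.7
= 2·142 + 5.7 + 16/2.8 + 316/3.7
= 284 + 5.70 + 5.71 + 85.41
= 380.82 mOsm/kg ≈ 380.8 mOsm/kg
Osmolar gap = measured − calculated = 381 − 380.8 = 0.2 mOsm/kg

0.2 mOsm/kg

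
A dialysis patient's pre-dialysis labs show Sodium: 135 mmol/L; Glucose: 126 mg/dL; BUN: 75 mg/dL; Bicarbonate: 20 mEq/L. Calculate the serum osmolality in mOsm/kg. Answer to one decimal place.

303.8 mOsm/kg

Calculated osmolality = 2·Na + glucose/18 + BUN/2.8
= 2·135 + 126/18 + 75/2.8
= 270 + 7 + 26.79
= 303.79 mOsm/kg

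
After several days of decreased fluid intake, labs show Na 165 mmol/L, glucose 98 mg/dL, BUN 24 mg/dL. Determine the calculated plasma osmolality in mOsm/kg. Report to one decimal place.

344.0 mOsm/kg

Calculated osmolality = 2·Na + glucose/18 + BUN/2.8
= 2·165 + 98/18 + 24/2.8
= 330 + 5.44 + 8.57
= 344.01 mOsm/kg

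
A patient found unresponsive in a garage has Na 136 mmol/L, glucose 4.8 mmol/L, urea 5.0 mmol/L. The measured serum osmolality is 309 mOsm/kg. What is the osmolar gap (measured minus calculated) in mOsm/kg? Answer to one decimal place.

Calculated osmolality = 2·Na + glucose + urea
= 2·136 + 4.8 + 5
= 272 + 4.80 + 5
= 281.8 mOsm/kg ≈ 281.8 mOsm/kg
Osmolar gap = measured − calculated = 309 − 281.8 = 27.2 mOsm/kg

27.2 mOsm/kg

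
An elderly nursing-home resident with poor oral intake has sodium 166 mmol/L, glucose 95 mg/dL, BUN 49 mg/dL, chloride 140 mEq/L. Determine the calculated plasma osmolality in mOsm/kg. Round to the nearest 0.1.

354.8 mOsm/kg

Calculated osmolality = 2·Na + glucose/18 + BUN/2.8
= 2·166 + 95/18 + 49/2.8
= 332 + 5.28 + 17.50
= 354.78 mOsm/kg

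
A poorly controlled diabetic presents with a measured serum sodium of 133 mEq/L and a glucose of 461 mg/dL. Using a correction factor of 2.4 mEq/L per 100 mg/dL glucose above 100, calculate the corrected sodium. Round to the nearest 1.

Corrected Na = measured Na + 2.4 · (glucose − 100)/100
= 133 + 2.4 · (461 − 100)/100
= 133 + 8.7
= 141.7 mEq/L

142 mEq/L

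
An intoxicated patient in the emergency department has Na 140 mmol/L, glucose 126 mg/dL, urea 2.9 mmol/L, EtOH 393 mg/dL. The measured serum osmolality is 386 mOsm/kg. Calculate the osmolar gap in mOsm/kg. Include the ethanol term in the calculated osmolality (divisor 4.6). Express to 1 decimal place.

Calculated osmolality = 2·Na + glucose/18 + urea + ethanol/4.6
= 2·140 + 126/18 + 2.9 + 393/4.6
= 280 + 7 + 2.90 + 85.43
= 375.33 mOsm/kg ≈ 375.3 mOsm/kg
Osmolar gap = measured − calculated = 386 − 375.3 = 10.7 mOsm/kg

10.7 mOsm/kg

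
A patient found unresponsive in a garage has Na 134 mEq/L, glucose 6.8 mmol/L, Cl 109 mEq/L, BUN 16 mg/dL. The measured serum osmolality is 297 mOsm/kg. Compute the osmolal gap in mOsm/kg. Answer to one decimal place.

16.5 mOsm/kg

Calculated osmolality = 2·Na + glucose + BUN/2.8
= 2·134 + 6.8 + 16/2.8
= 268 + 6.80 + 5.71
= 280.51 mOsm/kg ≈ 280.5 mOsm/kg
Osmolar gap = measured − calculated = 297 − 280.5 = 16.5 mOsm/kg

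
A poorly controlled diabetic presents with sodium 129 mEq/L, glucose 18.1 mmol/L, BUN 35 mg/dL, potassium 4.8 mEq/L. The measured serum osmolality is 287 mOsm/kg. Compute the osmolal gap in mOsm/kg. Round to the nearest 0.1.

-1.6 mOsm/kg

Calculated osmolality = 2·Na + glucose + BUN/2.8
= 2·129 + 18.1 + 35/2.8
= 258 + 18.10 + 12.50
= 288.6 mOsm/kg ≈ 288.6 mOsm/kg
Osmolar gap = measured − calculated = 287 − 288.6 = -1.6 mOsm/kg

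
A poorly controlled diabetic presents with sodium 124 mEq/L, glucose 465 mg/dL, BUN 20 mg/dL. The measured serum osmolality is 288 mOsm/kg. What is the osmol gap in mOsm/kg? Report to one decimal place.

7.0 mOsm/kg

Calculated osmolality = 2·Na + glucose/18 + BUN/2.8
= 2·124 + 465/18 + 20/2.8
= 248 + 25.83 + 7.14
= 280.97 mOsm/kg ≈ 281.0 mOsm/kg
Osmolar gap = measured − calculated = 288 − 281.0 = 7.0 mOsm/kg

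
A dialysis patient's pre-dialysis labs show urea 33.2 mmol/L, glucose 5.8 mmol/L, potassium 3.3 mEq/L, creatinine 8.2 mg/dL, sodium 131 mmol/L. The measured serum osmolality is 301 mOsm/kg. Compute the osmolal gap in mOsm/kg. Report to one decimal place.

0.0 mOsm/kg

Calculated osmolality = 2·Na + glucose + urea
= 2·131 + 5.8 + 33.2
= 262 + 5.80 + 33.20
= 301 mOsm/kg ≈ 301.0 mOsm/kg
Osmolar gap = measured − calculated = 301 − 301.0 = 0.0 mOsm/kg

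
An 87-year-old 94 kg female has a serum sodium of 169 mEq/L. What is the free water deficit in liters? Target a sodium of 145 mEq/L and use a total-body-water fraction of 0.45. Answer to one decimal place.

TBW = 0.45 · 94 = 42.3 L
Free water deficit = TBW · (Na/145 − 1)
= 42.3 · (169/145 − 1)
= 42.3 · 0.1655
= 7 L

7.0 L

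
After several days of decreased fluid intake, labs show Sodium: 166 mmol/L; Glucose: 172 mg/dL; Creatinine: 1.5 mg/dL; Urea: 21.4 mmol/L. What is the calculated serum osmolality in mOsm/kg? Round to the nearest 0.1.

Calculated osmolality = 2·Na + glucose/18 + urea
= 2·166 + 172/18 + 21.4
= 332 + 9.56 + 21.40
= 362.96 mOsm/kg

363.0 mOsm/kg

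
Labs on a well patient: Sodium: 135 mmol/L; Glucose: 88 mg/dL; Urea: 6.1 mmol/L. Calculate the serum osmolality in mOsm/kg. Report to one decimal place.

Calculated osmolality = 2·Na + glucose/18 + urea
= 2·135 + 88/18 + 6.1
= 270 + 4.89 + 6.10
= 280.99 mOsm/kg

281.0 mOsm/kg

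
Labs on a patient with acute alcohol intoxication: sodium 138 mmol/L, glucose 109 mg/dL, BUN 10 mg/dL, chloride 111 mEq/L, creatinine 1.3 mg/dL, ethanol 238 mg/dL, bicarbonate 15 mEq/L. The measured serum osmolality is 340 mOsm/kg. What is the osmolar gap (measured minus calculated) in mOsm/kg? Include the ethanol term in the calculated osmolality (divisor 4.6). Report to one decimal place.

2.6 mOsm/kg

Calculated osmolality = 2·Na + glucose/18 + BUN/2.8 + ethanol/4.6
= 2·138 + 109/18 + 10/2.8 + 238/4.6
= 276 + 6.06 + 3.57 + 51.74
= 337.37 mOsm/kg ≈ 337.4 mOsm/kg
Osmolar gap = measured − calculated = 340 − 337.4 = 2.6 mOsm/kg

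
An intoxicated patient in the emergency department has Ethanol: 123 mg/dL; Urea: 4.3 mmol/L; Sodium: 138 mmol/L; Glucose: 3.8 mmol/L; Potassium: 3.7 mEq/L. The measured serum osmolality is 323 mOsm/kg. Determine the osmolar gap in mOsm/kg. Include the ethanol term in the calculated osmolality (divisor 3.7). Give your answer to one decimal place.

5.7 mOsm/kg

Calculated osmolality = 2·Na + glucose + urea + ethanol/3.7
= 2·138 + 3.8 + 4.3 + 123/3.7
= 276 + 3.80 + 4.30 + 33.24
= 317.34 mOsm/kg ≈ 317.3 mOsm/kg
Osmolar gap = measured − calculated = 323 − 317.3 = 5.7 mOsm/kg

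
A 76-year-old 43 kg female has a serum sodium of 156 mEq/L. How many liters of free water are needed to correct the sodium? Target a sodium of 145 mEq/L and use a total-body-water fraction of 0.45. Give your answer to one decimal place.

1.5 L

TBW = 0.45 · 43 = 19.35 L
Free water deficit = TBW · (Na/145 − 1)
= 19.35 · (156/145 − 1)
= 19.35 · 0.0759
= 1.47 L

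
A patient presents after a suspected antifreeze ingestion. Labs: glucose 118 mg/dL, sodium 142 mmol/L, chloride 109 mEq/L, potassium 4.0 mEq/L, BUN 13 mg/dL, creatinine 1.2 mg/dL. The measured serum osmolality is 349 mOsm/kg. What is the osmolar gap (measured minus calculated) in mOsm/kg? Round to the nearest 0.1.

53.8 mOsm/kg

Calculated osmolality = 2·Na + glucose/18 + BUN/2.8
= 2·142 + 118/18 + 13/2.8
= 284 + 6.56 + 4.64
= 295.2 mOsm/kg ≈ 295.2 mOsm/kg
Osmolar gap = measured − calculated = 349 − 295.2 = 53.8 mOsm/kg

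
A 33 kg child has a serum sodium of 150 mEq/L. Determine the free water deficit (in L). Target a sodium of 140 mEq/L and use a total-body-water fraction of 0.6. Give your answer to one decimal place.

1.4 L

TBW = 0.6 · 33 = 19.8 L
Free water deficit = TBW · (Na/140 − 1)
= 19.8 · (150/140 − 1)
= 19.8 · 0.0714
= 1.41 L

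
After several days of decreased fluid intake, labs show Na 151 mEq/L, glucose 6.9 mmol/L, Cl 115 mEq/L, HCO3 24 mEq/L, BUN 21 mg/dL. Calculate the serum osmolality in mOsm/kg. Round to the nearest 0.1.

Calculated osmolality = 2·Na + glucose + BUN/2.8
= 2·151 + 6.9 + 21/2.8
= 302 + 6.90 + 7.50
= 316.4 mOsm/kg

316.4 mOsm/kg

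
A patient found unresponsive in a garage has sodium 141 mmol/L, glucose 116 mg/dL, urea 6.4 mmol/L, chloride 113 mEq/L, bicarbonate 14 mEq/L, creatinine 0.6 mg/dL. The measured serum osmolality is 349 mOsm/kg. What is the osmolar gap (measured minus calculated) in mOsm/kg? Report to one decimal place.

54.2 mOsm/kg

Calculated osmolality = 2·Na + glucose/18 + urea
= 2·141 + 116/18 + 6.4
= 282 + 6.44 + 6.40
= 294.84 mOsm/kg ≈ 294.8 mOsm/kg
Osmolar gap = measured − calculated = 349 − 294.8 = 54.2 mOsm/kg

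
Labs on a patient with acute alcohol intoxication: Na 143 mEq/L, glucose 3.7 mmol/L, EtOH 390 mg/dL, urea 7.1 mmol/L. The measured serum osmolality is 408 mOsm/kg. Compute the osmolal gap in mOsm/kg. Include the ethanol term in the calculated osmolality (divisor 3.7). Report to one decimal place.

5.8 mOsm/kg

Calculated osmolality = 2·Na + glucose + urea + ethanol/3.7
= 2·143 + 3.7 + 7.1 + 390/3.7
= 286 + 3.70 + 7.10 + 105.41
= 402.21 mOsm/kg ≈ 402.2 mOsm/kg
Osmolar gap = measured − calculated = 408 − 402.2 = 5.8 mOsm/kg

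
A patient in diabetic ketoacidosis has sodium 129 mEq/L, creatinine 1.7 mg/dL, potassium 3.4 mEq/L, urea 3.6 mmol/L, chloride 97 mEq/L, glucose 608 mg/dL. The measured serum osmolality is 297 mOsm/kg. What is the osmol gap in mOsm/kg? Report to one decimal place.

1.6 mOsm/kg

Calculated osmolality = 2·Na + glucose/18 + urea
= 2·129 + 608/18 + 3.6
= 258 + 33.78 + 3.60
= 295.38 mOsm/kg ≈ 295.4 mOsm/kg
Osmolar gap = measured − calculated = 297 − 295.4 = 1.6 mOsm/kg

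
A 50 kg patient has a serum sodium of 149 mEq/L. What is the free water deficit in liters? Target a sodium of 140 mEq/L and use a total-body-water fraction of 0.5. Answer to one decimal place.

1.6 L

TBW = 0.5 · 50 = 25 L
Free water deficit = TBW · (Na/140 − 1)
= 25 · (149/140 − 1)
= 25 · 0.0643
= 1.61 L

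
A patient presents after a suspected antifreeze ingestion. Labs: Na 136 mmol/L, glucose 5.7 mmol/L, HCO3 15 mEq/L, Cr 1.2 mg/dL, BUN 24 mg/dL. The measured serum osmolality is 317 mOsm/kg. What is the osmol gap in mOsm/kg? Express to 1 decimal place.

30.7 mOsm/kg

Calculated osmolality = 2·Na + glucose + BUN/2.8
= 2·136 + 5.7 + 24/2.8
= 272 + 5.70 + 8.57
= 286.27 mOsm/kg ≈ 286.3 mOsm/kg
Osmolar gap = measured − calculated = 317 − 286.3 = 30.7 mOsm/kg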